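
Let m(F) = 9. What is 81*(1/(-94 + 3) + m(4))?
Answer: 66258/91 ≈ 728.11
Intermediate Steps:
81*(1/(-94 + 3) + m(4)) = 81*(1/(-94 + 3) + 9) = 81*(1/(-91) + 9) = 81*(-1/91 + 9) = 81*(818/91) = 66258/91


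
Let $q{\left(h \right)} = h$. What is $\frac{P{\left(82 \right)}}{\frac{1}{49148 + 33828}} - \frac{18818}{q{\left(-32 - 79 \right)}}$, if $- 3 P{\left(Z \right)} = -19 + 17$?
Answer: $\frac{2053014}{37} \approx 55487.0$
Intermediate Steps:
$P{\left(Z \right)} = \frac{2}{3}$ ($P{\left(Z \right)} = - \frac{-19 + 17}{3} = \left(- \frac{1}{3}\right) \left(-2\right) = \frac{2}{3}$)
$\frac{P{\left(82 \right)}}{\frac{1}{49148 + 33828}} - \frac{18818}{q{\left(-32 - 79 \right)}} = \frac{2}{3 \frac{1}{49148 + 33828}} - \frac{18818}{-32 - 79} = \frac{2}{3 \cdot \frac{1}{82976}} - \frac{18818}{-111} = \frac{2 \frac{1}{\frac{1}{82976}}}{3} - - \frac{18818}{111} = \frac{2}{3} \cdot 82976 + \frac{18818}{111} = \frac{165952}{3} + \frac{18818}{111} = \frac{2053014}{37}$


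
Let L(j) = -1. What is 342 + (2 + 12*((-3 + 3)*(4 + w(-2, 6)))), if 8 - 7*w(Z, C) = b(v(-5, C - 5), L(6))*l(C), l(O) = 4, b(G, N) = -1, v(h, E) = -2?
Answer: 344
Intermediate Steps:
w(Z, C) = 12/7 (w(Z, C) = 8/7 - (-1)*4/7 = 8/7 - 1/7*(-4) = 8/7 + 4/7 = 12/7)
342 + (2 + 12*((-3 + 3)*(4 + w(-2, 6)))) = 342 + (2 + 12*((-3 + 3)*(4 + 12/7))) = 342 + (2 + 12*(0*(40/7))) = 342 + (2 + 12*0) = 342 + (2 + 0) = 342 + 2 = 344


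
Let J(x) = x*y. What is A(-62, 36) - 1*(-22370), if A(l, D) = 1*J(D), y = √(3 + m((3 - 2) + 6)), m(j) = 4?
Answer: 22370 + 36*√7 ≈ 22465.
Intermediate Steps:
y = √7 (y = √(3 + 4) = √7 ≈ 2.6458)
J(x) = x*√7
A(l, D) = D*√7 (A(l, D) = 1*(D*√7) = D*√7)
A(-62, 36) - 1*(-22370) = 36*√7 - 1*(-22370) = 36*√7 + 22370 = 22370 + 36*√7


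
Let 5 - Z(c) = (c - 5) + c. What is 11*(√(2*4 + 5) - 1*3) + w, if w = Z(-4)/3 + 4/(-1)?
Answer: -31 + 11*√13 ≈ 8.6611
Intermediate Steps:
Z(c) = 10 - 2*c (Z(c) = 5 - ((c - 5) + c) = 5 - ((-5 + c) + c) = 5 - (-5 + 2*c) = 5 + (5 - 2*c) = 10 - 2*c)
w = 2 (w = (10 - 2*(-4))/3 + 4/(-1) = (10 + 8)*(⅓) + 4*(-1) = 18*(⅓) - 4 = 6 - 4 = 2)
11*(√(2*4 + 5) - 1*3) + w = 11*(√(2*4 + 5) - 1*3) + 2 = 11*(√(8 + 5) - 3) + 2 = 11*(√13 - 3) + 2 = 11*(-3 + √13) + 2 = (-33 + 11*√13) + 2 = -31 + 11*√13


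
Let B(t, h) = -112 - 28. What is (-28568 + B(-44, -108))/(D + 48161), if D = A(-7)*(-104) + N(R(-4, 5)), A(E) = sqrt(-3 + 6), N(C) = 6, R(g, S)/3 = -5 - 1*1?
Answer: -1382778236/2320027441 - 2985632*sqrt(3)/2320027441 ≈ -0.59825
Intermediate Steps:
B(t, h) = -140
R(g, S) = -18 (R(g, S) = 3*(-5 - 1*1) = 3*(-5 - 1) = 3*(-6) = -18)
A(E) = sqrt(3)
D = 6 - 104*sqrt(3) (D = sqrt(3)*(-104) + 6 = -104*sqrt(3) + 6 = 6 - 104*sqrt(3) ≈ -174.13)
(-28568 + B(-44, -108))/(D + 48161) = (-28568 - 140)/((6 - 104*sqrt(3)) + 48161) = -28708/(48167 - 104*sqrt(3))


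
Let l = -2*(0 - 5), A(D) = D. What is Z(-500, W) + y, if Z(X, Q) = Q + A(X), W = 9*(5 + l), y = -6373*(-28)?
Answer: 178079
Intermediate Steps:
y = 178444
l = 10 (l = -2*(-5) = 10)
W = 135 (W = 9*(5 + 10) = 9*15 = 135)
Z(X, Q) = Q + X
Z(-500, W) + y = (135 - 500) + 178444 = -365 + 178444 = 178079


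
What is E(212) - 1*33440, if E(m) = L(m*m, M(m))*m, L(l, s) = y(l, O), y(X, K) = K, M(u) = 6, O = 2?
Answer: -33016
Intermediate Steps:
L(l, s) = 2
E(m) = 2*m
E(212) - 1*33440 = 2*212 - 1*33440 = 424 - 33440 = -33016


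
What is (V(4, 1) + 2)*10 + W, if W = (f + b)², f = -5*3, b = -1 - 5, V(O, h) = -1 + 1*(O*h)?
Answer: 491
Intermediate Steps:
V(O, h) = -1 + O*h
b = -6
f = -15
W = 441 (W = (-15 - 6)² = (-21)² = 441)
(V(4, 1) + 2)*10 + W = ((-1 + 4*1) + 2)*10 + 441 = ((-1 + 4) + 2)*10 + 441 = (3 + 2)*10 + 441 = 5*10 + 441 = 50 + 441 = 491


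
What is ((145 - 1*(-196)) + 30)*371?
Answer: 137641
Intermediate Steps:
((145 - 1*(-196)) + 30)*371 = ((145 + 196) + 30)*371 = (341 + 30)*371 = 371*371 = 137641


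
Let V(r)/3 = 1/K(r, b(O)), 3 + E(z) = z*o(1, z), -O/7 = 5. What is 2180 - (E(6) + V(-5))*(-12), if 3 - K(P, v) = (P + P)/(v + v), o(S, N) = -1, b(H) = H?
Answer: 10423/5 ≈ 2084.6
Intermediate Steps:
O = -35 (O = -7*5 = -35)
K(P, v) = 3 - P/v (K(P, v) = 3 - (P + P)/(v + v) = 3 - 2*P/(2*v) = 3 - 2*P*1/(2*v) = 3 - P/v)
E(z) = -3 - z (E(z) = -3 + z*(-1) = -3 - z)
V(r) = 3/(3 + r/35) (V(r) = 3/(3 - 1*r/(-35)) = 3/(3 - 1*r*(-1/35)) = 3/(3 + r/35))
2180 - (E(6) + V(-5))*(-12) = 2180 - ((-3 - 1*6) + 105/(105 - 5))*(-12) = 2180 - ((-3 - 6) + 105/100)*(-12) = 2180 - (-9 + 105*(1/100))*(-12) = 2180 - (-9 + 21/20)*(-12) = 2180 - (-159)*(-12)/20 = 2180 - 1*477/5 = 2180 - 477/5 = 10423/5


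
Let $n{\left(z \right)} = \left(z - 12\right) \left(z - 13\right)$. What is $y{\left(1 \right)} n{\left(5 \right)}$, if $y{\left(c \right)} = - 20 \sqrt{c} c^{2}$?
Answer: $-1120$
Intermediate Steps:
$n{\left(z \right)} = \left(-13 + z\right) \left(-12 + z\right)$ ($n{\left(z \right)} = \left(-12 + z\right) \left(-13 + z\right) = \left(-13 + z\right) \left(-12 + z\right)$)
$y{\left(c \right)} = - 20 c^{\frac{5}{2}}$
$y{\left(1 \right)} n{\left(5 \right)} = - 20 \cdot 1^{\frac{5}{2}} \left(156 + 5^{2} - 125\right) = \left(-20\right) 1 \left(156 + 25 - 125\right) = \left(-20\right) 56 = -1120$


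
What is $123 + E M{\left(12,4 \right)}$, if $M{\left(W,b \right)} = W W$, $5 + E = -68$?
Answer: $-10389$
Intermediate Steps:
$E = -73$ ($E = -5 - 68 = -73$)
$M{\left(W,b \right)} = W^{2}$
$123 + E M{\left(12,4 \right)} = 123 - 73 \cdot 12^{2} = 123 - 10512 = -10389$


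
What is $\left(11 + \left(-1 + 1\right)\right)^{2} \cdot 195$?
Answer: $23595$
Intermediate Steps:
$\left(11 + \left(-1 + 1\right)\right)^{2} \cdot 195 = \left(11 + 0\right)^{2} \cdot 195 = 11^{2} \cdot 195 = 121 \cdot 195 = 23595$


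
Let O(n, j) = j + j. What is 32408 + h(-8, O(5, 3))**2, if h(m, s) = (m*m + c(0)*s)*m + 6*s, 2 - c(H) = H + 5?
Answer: 142632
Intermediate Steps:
O(n, j) = 2*j
c(H) = -3 - H (c(H) = 2 - (H + 5) = 2 - (5 + H) = 2 + (-5 - H) = -3 - H)
h(m, s) = 6*s + m*(m**2 - 3*s) (h(m, s) = (m*m + (-3 - 1*0)*s)*m + 6*s = (m**2 + (-3 + 0)*s)*m + 6*s = (m**2 - 3*s)*m + 6*s = m*(m**2 - 3*s) + 6*s = 6*s + m*(m**2 - 3*s))
32408 + h(-8, O(5, 3))**2 = 32408 + ((-8)**3 + 6*(2*3) - 3*(-8)*2*3)**2 = 32408 + (-512 + 6*6 - 3*(-8)*6)**2 = 32408 + (-512 + 36 + 144)**2 = 32408 + (-332)**2 = 32408 + 110224 = 142632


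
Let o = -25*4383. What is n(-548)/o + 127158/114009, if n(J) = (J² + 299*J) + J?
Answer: -520313762/4164178725 ≈ -0.12495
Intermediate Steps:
n(J) = J² + 300*J
o = -109575
n(-548)/o + 127158/114009 = -548*(300 - 548)/(-109575) + 127158/114009 = -548*(-248)*(-1/109575) + 127158*(1/114009) = 135904*(-1/109575) + 42386/38003 = -135904/109575 + 42386/38003 = -520313762/4164178725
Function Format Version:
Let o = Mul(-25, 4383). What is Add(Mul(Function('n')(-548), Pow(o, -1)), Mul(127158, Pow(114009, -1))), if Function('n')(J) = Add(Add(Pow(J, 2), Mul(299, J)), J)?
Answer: Rational(-520313762, 4164178725) ≈ -0.12495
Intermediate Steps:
Function('n')(J) = Add(Pow(J, 2), Mul(300, J))
o = -109575
Add(Mul(Function('n')(-548), Pow(o, -1)), Mul(127158, Pow(114009, -1))) = Add(Mul(Mul(-548, Add(300, -548)), Pow(-109575, -1)), Mul(127158, Pow(114009, -1))) = Add(Mul(Mul(-548, -248), Rational(-1, 109575)), Mul(127158, Rational(1, 114009))) = Add(Mul(135904, Rational(-1, 109575)), Rational(42386, 38003)) = Add(Rational(-135904, 109575), Rational(42386, 38003)) = Rational(-520313762, 4164178725)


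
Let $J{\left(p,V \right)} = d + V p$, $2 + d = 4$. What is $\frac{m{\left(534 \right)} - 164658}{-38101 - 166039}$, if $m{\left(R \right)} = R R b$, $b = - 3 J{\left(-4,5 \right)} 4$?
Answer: $- \frac{30714519}{102070} \approx -300.92$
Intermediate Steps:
$d = 2$ ($d = -2 + 4 = 2$)
$J{\left(p,V \right)} = 2 + V p$
$b = 216$ ($b = - 3 \left(2 + 5 \left(-4\right)\right) 4 = - 3 \left(2 - 20\right) 4 = \left(-3\right) \left(-18\right) 4 = 54 \cdot 4 = 216$)
$m{\left(R \right)} = 216 R^{2}$ ($m{\left(R \right)} = R R 216 = R^{2} \cdot 216 = 216 R^{2}$)
$\frac{m{\left(534 \right)} - 164658}{-38101 - 166039} = \frac{216 \cdot 534^{2} - 164658}{-38101 - 166039} = \frac{216 \cdot 285156 - 164658}{-204140} = \left(61593696 - 164658\right) \left(- \frac{1}{204140}\right) = 61429038 \left(- \frac{1}{204140}\right) = - \frac{30714519}{102070}$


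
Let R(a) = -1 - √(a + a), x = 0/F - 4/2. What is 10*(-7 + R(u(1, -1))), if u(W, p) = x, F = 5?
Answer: -80 - 20*I ≈ -80.0 - 20.0*I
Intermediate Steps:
x = -2 (x = 0/5 - 4/2 = 0*(⅕) - 4*½ = 0 - 2 = -2)
u(W, p) = -2
R(a) = -1 - √2*√a (R(a) = -1 - √(2*a) = -1 - √2*√a)
10*(-7 + R(u(1, -1))) = 10*(-7 + (-1 - √2*√(-2))) = 10*(-7 + (-1 - √2*I*√2)) = 10*(-7 + (-1 - 2*I)) = 10*(-8 - 2*I) = -80 - 20*I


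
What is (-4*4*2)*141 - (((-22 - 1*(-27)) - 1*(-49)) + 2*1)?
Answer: -4568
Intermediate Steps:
(-4*4*2)*141 - (((-22 - 1*(-27)) - 1*(-49)) + 2*1) = -16*2*141 - (((-22 + 27) + 49) + 2) = -32*141 - ((5 + 49) + 2) = -4512 - (54 + 2) = -4512 - 1*56 = -4512 - 56 = -4568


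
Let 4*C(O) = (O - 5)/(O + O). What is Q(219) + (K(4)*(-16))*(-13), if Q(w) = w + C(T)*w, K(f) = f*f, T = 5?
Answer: 3547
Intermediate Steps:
K(f) = f²
C(O) = (-5 + O)/(8*O) (C(O) = ((O - 5)/(O + O))/4 = ((-5 + O)/((2*O)))/4 = ((-5 + O)*(1/(2*O)))/4 = ((-5 + O)/(2*O))/4 = (-5 + O)/(8*O))
Q(w) = w (Q(w) = w + ((⅛)*(-5 + 5)/5)*w = w + ((⅛)*(⅕)*0)*w = w + 0*w = w + 0 = w)
Q(219) + (K(4)*(-16))*(-13) = 219 + (4²*(-16))*(-13) = 219 + (16*(-16))*(-13) = 219 - 256*(-13) = 219 + 3328 = 3547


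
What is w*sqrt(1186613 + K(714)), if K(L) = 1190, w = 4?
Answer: 4*sqrt(1187803) ≈ 4359.5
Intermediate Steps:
w*sqrt(1186613 + K(714)) = 4*sqrt(1186613 + 1190) = 4*sqrt(1187803)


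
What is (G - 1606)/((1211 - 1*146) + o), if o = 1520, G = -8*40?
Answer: -1926/2585 ≈ -0.74507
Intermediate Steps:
G = -320
(G - 1606)/((1211 - 1*146) + o) = (-320 - 1606)/((1211 - 1*146) + 1520) = -1926/((1211 - 146) + 1520) = -1926/(1065 + 1520) = -1926/2585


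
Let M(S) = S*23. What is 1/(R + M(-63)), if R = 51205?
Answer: 1/49756 ≈ 2.0098e-5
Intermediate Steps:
M(S) = 23*S
1/(R + M(-63)) = 1/(51205 + 23*(-63)) = 1/(51205 - 1449) = 1/49756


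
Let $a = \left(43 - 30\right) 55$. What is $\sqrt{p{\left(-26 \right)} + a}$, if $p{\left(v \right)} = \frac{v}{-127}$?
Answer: $\frac{\sqrt{11535537}}{127} \approx 26.743$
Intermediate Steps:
$p{\left(v \right)} = - \frac{v}{127}$ ($p{\left(v \right)} = v \left(- \frac{1}{127}\right) = - \frac{v}{127}$)
$a = 715$ ($a = 13 \cdot 55 = 715$)
$\sqrt{p{\left(-26 \right)} + a} = \sqrt{\left(- \frac{1}{127}\right) \left(-26\right) + 715} = \sqrt{\frac{26}{127} + 715} = \sqrt{\frac{90831}{127}} = \frac{\sqrt{11535537}}{127}$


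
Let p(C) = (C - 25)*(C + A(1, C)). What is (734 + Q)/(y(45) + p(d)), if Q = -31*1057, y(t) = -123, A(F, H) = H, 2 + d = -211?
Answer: -32033/101265 ≈ -0.31633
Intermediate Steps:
d = -213 (d = -2 - 211 = -213)
Q = -32767
p(C) = 2*C*(-25 + C) (p(C) = (C - 25)*(C + C) = (-25 + C)*(2*C) = 2*C*(-25 + C))
(734 + Q)/(y(45) + p(d)) = (734 - 32767)/(-123 + 2*(-213)*(-25 - 213)) = -32033/(-123 + 2*(-213)*(-238)) = -32033/(-123 + 101388) = -32033/101265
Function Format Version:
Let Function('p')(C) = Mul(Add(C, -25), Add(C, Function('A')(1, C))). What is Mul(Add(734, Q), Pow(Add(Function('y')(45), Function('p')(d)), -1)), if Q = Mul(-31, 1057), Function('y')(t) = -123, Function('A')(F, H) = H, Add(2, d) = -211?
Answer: Rational(-32033, 101265) ≈ -0.31633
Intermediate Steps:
d = -213 (d = Add(-2, -211) = -213)
Q = -32767
Function('p')(C) = Mul(2, C, Add(-25, C)) (Function('p')(C) = Mul(Add(C, -25), Add(C, C)) = Mul(Add(-25, C), Mul(2, C)) = Mul(2, C, Add(-25, C)))
Mul(Add(734, Q), Pow(Add(Function('y')(45), Function('p')(d)), -1)) = Mul(Add(734, -32767), Pow(Add(-123, Mul(2, -213, Add(-25, -213))), -1)) = Mul(-32033, Pow(Add(-123, Mul(2, -213, -238)), -1)) = Mul(-32033, Pow(Add(-123, 101388), -1)) = Mul(-32033, Pow(101265, -1)) = Mul(-32033, Rational(1, 101265)) = Rational(-32033, 101265)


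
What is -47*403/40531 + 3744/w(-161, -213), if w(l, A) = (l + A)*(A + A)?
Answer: -238833985/538130087 ≈ -0.44382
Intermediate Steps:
w(l, A) = 2*A*(A + l) (w(l, A) = (A + l)*(2*A) = 2*A*(A + l))
-47*403/40531 + 3744/w(-161, -213) = -47*403/40531 + 3744/((2*(-213)*(-213 - 161))) = -18941*1/40531 + 3744/((2*(-213)*(-374))) = -18941/40531 + 3744/159324 = -18941/40531 + 3744*(1/159324) = -18941/40531 + 312/13277 = -238833985/538130087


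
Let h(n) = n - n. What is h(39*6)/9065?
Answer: 0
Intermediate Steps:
h(n) = 0
h(39*6)/9065 = 0/9065 = 0*(1/9065) = 0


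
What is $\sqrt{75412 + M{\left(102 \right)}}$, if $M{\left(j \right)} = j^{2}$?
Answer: $2 \sqrt{21454} \approx 292.94$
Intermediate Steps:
$\sqrt{75412 + M{\left(102 \right)}} = \sqrt{75412 + 102^{2}} = \sqrt{75412 + 10404} = \sqrt{85816} = 2 \sqrt{21454}$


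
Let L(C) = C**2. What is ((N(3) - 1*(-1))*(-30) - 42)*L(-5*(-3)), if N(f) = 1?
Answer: -22950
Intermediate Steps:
((N(3) - 1*(-1))*(-30) - 42)*L(-5*(-3)) = ((1 - 1*(-1))*(-30) - 42)*(-5*(-3))**2 = ((1 + 1)*(-30) - 42)*15**2 = (2*(-30) - 42)*225 = (-60 - 42)*225 = -102*225 = -22950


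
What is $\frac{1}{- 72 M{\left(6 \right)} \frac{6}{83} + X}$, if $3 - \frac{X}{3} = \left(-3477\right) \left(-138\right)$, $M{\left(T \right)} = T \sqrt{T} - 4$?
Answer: $- \frac{1101817613}{1586009354042313} + \frac{2656 \sqrt{6}}{176223261560257} \approx -6.9467 \cdot 10^{-7}$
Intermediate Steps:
$M{\left(T \right)} = -4 + T^{\frac{3}{2}}$ ($M{\left(T \right)} = T^{\frac{3}{2}} - 4 = -4 + T^{\frac{3}{2}}$)
$X = -1439469$ ($X = 9 - 3 \left(\left(-3477\right) \left(-138\right)\right) = 9 - 1439478 = -1439469$)
$\frac{1}{- 72 M{\left(6 \right)} \frac{6}{83} + X} = \frac{1}{- 72 \left(-4 + 6^{\frac{3}{2}}\right) \frac{6}{83} - 1439469} = \frac{1}{- 72 \left(-4 + 6 \sqrt{6}\right) 6 \cdot \frac{1}{83} - 1439469} = \frac{1}{\left(288 - 432 \sqrt{6}\right) \frac{6}{83} - 1439469} = \frac{1}{\left(\frac{1728}{83} - \frac{2592 \sqrt{6}}{83}\right) - 1439469} = \frac{1}{- \frac{119474199}{83} - \frac{2592 \sqrt{6}}{83}}$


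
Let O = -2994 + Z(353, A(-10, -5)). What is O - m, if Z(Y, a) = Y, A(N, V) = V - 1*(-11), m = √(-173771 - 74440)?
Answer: -2641 - 3*I*√27579 ≈ -2641.0 - 498.21*I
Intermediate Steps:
m = 3*I*√27579 (m = √(-248211) = 3*I*√27579 ≈ 498.21*I)
A(N, V) = 11 + V (A(N, V) = V + 11 = 11 + V)
O = -2641 (O = -2994 + 353 = -2641)
O - m = -2641 - 3*I*√27579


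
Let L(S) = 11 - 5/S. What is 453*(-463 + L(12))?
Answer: -819779/4 ≈ -2.0494e+5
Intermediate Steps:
453*(-463 + L(12)) = 453*(-463 + (11 - 5/12)) = 453*(-463 + 127/12) = 453*(-5429/12) = -819779/4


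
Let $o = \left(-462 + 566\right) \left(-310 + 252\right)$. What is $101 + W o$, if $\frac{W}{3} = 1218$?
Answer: $-22040827$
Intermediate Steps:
$W = 3654$ ($W = 3 \cdot 1218 = 3654$)
$o = -6032$ ($o = 104 \left(-58\right) = -6032$)
$101 + W o = 101 + 3654 \left(-6032\right) = 101 - 22040928 = -22040827$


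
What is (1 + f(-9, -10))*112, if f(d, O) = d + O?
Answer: -2016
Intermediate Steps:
f(d, O) = O + d
(1 + f(-9, -10))*112 = (1 + (-10 - 9))*112 = (1 - 19)*112 = -18*112 = -2016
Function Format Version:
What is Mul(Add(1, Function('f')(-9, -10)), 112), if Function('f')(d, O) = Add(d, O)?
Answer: -2016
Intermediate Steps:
Function('f')(d, O) = Add(O, d)
Mul(Add(1, Function('f')(-9, -10)), 112) = Mul(Add(1, Add(-10, -9)), 112) = Mul(Add(1, -19), 112) = Mul(-18, 112) = -2016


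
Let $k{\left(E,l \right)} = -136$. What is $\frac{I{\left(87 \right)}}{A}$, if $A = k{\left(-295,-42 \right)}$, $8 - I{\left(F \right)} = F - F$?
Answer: $- \frac{1}{17} \approx -0.058824$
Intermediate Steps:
$I{\left(F \right)} = 8$ ($I{\left(F \right)} = 8 - \left(F - F\right) = 8 - 0 = 8 + 0 = 8$)
$A = -136$
$\frac{I{\left(87 \right)}}{A} = \frac{8}{-136} = 8 \left(- \frac{1}{136}\right) = - \frac{1}{17}$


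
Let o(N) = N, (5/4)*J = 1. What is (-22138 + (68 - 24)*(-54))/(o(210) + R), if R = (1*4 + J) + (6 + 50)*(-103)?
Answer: 61285/13883 ≈ 4.4144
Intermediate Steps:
J = ⅘ (J = (⅘)*1 = ⅘ ≈ 0.80000)
R = -28816/5 (R = (1*4 + ⅘) + (6 + 50)*(-103) = (4 + ⅘) + 56*(-103) = 24/5 - 5768 = -28816/5 ≈ -5763.2)
(-22138 + (68 - 24)*(-54))/(o(210) + R) = (-22138 + (68 - 24)*(-54))/(210 - 28816/5) = (-22138 + 44*(-54))/(-27766/5) = (-22138 - 2376)*(-5/27766) = -24514*(-5/27766) = 61285/13883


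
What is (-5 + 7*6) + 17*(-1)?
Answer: 20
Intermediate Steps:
(-5 + 7*6) + 17*(-1) = (-5 + 42) - 17 = 37 - 17 = 20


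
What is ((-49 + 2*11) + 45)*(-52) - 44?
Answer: -980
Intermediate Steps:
((-49 + 2*11) + 45)*(-52) - 44 = ((-49 + 22) + 45)*(-52) - 44 = (-27 + 45)*(-52) - 44 = 18*(-52) - 44 = -936 - 44 = -980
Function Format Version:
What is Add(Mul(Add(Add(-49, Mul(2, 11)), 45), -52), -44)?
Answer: -980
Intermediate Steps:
Add(Mul(Add(Add(-49, Mul(2, 11)), 45), -52), -44) = Add(Mul(Add(Add(-49, 22), 45), -52), -44) = Add(Mul(Add(-27, 45), -52), -44) = Add(Mul(18, -52), -44) = Add(-936, -44) = -980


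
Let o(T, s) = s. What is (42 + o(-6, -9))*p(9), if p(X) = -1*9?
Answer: -297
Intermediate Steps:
p(X) = -9
(42 + o(-6, -9))*p(9) = (42 - 9)*(-9) = 33*(-9) = -297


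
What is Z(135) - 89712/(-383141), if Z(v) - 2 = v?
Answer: 52580029/383141 ≈ 137.23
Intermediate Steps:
Z(v) = 2 + v
Z(135) - 89712/(-383141) = (2 + 135) - 89712/(-383141) = 137 - 89712*(-1)/383141 = 137 - 1*(-89712/383141) = 137 + 89712/383141 = 52580029/383141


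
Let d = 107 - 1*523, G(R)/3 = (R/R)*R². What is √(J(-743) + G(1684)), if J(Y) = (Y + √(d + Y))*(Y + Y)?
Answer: √(9611666 - 1486*I*√1159) ≈ 3100.3 - 8.159*I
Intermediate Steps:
G(R) = 3*R² (G(R) = 3*((R/R)*R²) = 3*(1*R²) = 3*R²)
d = -416 (d = 107 - 523 = -416)
J(Y) = 2*Y*(Y + √(-416 + Y)) (J(Y) = (Y + √(-416 + Y))*(Y + Y) = (Y + √(-416 + Y))*(2*Y) = 2*Y*(Y + √(-416 + Y)))
√(J(-743) + G(1684)) = √(2*(-743)*(-743 + √(-416 - 743)) + 3*1684²) = √(2*(-743)*(-743 + √(-1159)) + 3*2835856) = √(2*(-743)*(-743 + I*√1159) + 8507568) = √((1104098 - 1486*I*√1159) + 8507568) = √(9611666 - 1486*I*√1159)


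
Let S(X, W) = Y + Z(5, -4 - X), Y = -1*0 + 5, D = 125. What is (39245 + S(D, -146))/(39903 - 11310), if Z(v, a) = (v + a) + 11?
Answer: 39137/28593 ≈ 1.3688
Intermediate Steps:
Y = 5 (Y = 0 + 5 = 5)
Z(v, a) = 11 + a + v (Z(v, a) = (a + v) + 11 = 11 + a + v)
S(X, W) = 17 - X (S(X, W) = 5 + (11 + (-4 - X) + 5) = 5 + (12 - X) = 17 - X)
(39245 + S(D, -146))/(39903 - 11310) = (39245 + (17 - 1*125))/(39903 - 11310) = (39245 + (17 - 125))/28593 = (39245 - 108)*(1/28593) = 39137*(1/28593) = 39137/28593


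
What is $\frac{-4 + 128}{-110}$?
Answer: $- \frac{62}{55} \approx -1.1273$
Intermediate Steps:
$\frac{-4 + 128}{-110} = 124 \left(- \frac{1}{110}\right) = - \frac{62}{55}$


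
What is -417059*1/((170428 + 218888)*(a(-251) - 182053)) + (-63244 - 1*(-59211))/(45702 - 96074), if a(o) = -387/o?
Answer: 17937845711295749/224026471826523408 ≈ 0.080070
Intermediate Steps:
-417059*1/((170428 + 218888)*(a(-251) - 182053)) + (-63244 - 1*(-59211))/(45702 - 96074) = -417059*1/((170428 + 218888)*(-387/(-251) - 182053)) + (-63244 - 1*(-59211))/(45702 - 96074) = -417059*1/(389316*(-387*(-1/251) - 182053)) + (-63244 + 59211)/(-50372) = -417059*1/(389316*(387/251 - 182053)) - 4033*(-1/50372) = -417059/(389316*(-45694916/251)) + 4033/50372 = -417059/(-17789761917456/251) + 4033/50372 = -417059*(-251/17789761917456) + 4033/50372 = 104681809/17789761917456 + 4033/50372 = 17937845711295749/224026471826523408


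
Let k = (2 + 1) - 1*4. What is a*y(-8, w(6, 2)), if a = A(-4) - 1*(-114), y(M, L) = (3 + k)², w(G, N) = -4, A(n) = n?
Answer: 440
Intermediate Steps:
k = -1 (k = 3 - 4 = -1)
y(M, L) = 4 (y(M, L) = (3 - 1)² = 2² = 4)
a = 110 (a = -4 - 1*(-114) = -4 + 114 = 110)
a*y(-8, w(6, 2)) = 110*4 = 440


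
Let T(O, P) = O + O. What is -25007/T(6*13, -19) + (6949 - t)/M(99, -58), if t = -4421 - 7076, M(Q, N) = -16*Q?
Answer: -1770361/10296 ≈ -171.95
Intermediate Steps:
t = -11497
T(O, P) = 2*O
-25007/T(6*13, -19) + (6949 - t)/M(99, -58) = -25007/(2*(6*13)) + (6949 - 1*(-11497))/((-16*99)) = -25007/(2*78) + (6949 + 11497)/(-1584) = -25007/156 + 18446*(-1/1584) = -25007*1/156 - 9223/792 = -25007/156 - 9223/792 = -1770361/10296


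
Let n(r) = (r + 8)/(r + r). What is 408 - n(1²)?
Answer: 807/2 ≈ 403.50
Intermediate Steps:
n(r) = (8 + r)/(2*r) (n(r) = (8 + r)/((2*r)) = (8 + r)*(1/(2*r)) = (8 + r)/(2*r))
408 - n(1²) = 408 - (8 + 1²)/(2*(1²)) = 408 - (8 + 1)/(2*1) = 408 - 9/2 = 807/2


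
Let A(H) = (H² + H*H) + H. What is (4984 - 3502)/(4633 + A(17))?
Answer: 741/2614 ≈ 0.28347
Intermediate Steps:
A(H) = H + 2*H² (A(H) = (H² + H²) + H = 2*H² + H = H + 2*H²)
(4984 - 3502)/(4633 + A(17)) = (4984 - 3502)/(4633 + 17*(1 + 2*17)) = 1482/(4633 + 17*(1 + 34)) = 1482/(4633 + 17*35) = 1482/(4633 + 595) = 1482/5228 = 1482*(1/5228) = 741/2614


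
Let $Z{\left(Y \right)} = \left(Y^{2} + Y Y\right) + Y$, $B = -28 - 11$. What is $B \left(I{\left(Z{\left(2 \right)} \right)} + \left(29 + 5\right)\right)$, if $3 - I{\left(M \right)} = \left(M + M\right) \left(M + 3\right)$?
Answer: $8697$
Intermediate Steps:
$B = -39$
$Z{\left(Y \right)} = Y + 2 Y^{2}$ ($Z{\left(Y \right)} = \left(Y^{2} + Y^{2}\right) + Y = 2 Y^{2} + Y = Y + 2 Y^{2}$)
$I{\left(M \right)} = 3 - 2 M \left(3 + M\right)$ ($I{\left(M \right)} = 3 - \left(M + M\right) \left(M + 3\right) = 3 - 2 M \left(3 + M\right)$)
$B \left(I{\left(Z{\left(2 \right)} \right)} + \left(29 + 5\right)\right) = - 39 \left(\left(3 - 6 \cdot 2 \left(1 + 2 \cdot 2\right) - 2 \left(2 \left(1 + 2 \cdot 2\right)\right)^{2}\right) + \left(29 + 5\right)\right) = - 39 \left(\left(3 - 6 \cdot 2 \left(1 + 4\right) - 2 \left(2 \left(1 + 4\right)\right)^{2}\right) + 34\right) = - 39 \left(\left(3 - 6 \cdot 2 \cdot 5 - 2 \left(2 \cdot 5\right)^{2}\right) + 34\right) = - 39 \left(\left(3 - 60 - 2 \cdot 10^{2}\right) + 34\right) = - 39 \left(\left(3 - 60 - 200\right) + 34\right) = - 39 \left(-257 + 34\right) = \left(-39\right) \left(-223\right) = 8697$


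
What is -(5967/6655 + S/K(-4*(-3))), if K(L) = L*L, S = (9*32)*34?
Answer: -458507/6655 ≈ -68.897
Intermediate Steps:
S = 9792 (S = 288*34 = 9792)
K(L) = L**2
-(5967/6655 + S/K(-4*(-3))) = -(5967/6655 + 9792/((-4*(-3))**2)) = -(5967*(1/6655) + 9792/(12**2)) = -(5967/6655 + 9792/144) = -(5967/6655 + 9792*(1/144)) = -(5967/6655 + 68) = -1*458507/6655 = -458507/6655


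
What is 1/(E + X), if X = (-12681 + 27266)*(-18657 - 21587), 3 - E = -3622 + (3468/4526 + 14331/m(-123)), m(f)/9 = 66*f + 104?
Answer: -54407046/31934493972618767 ≈ -1.7037e-9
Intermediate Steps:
m(f) = 936 + 594*f (m(f) = 9*(66*f + 104) = 9*(104 + 66*f) = 936 + 594*f)
E = 197194663273/54407046 (E = 3 - (-3622 + (3468/4526 + 14331/(936 + 594*(-123)))) = 3 - (-3622 + (3468*(1/4526) + 14331/(936 - 73062))) = 3 - (-3622 + (1734/2263 + 14331/(-72126))) = 3 - (-3622 + (1734/2263 + 14331*(-1/72126))) = 3 - (-3622 + (1734/2263 - 4777/24042)) = 3 - (-3622 + 30878477/54407046) = 3 - 1*(-197031442135/54407046) = 3 + 197031442135/54407046 = 197194663273/54407046 ≈ 3624.4)
X = -586958740 (X = 14585*(-40244) = -586958740)
1/(E + X) = 1/(197194663273/54407046 - 586958740) = 1/(-31934493972618767/54407046) = -54407046/31934493972618767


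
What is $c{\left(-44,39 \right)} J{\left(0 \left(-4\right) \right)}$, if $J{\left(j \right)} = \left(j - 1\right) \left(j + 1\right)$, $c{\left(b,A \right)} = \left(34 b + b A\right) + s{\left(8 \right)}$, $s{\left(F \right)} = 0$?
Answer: $3212$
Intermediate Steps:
$c{\left(b,A \right)} = 34 b + A b$ ($c{\left(b,A \right)} = \left(34 b + b A\right) + 0 = \left(34 b + A b\right) + 0 = 34 b + A b$)
$J{\left(j \right)} = \left(1 + j\right) \left(-1 + j\right)$ ($J{\left(j \right)} = \left(-1 + j\right) \left(1 + j\right) = \left(1 + j\right) \left(-1 + j\right)$)
$c{\left(-44,39 \right)} J{\left(0 \left(-4\right) \right)} = - 44 \left(34 + 39\right) \left(-1 + \left(0 \left(-4\right)\right)^{2}\right) = \left(-44\right) 73 \left(-1 + 0^{2}\right) = - 3212 \left(-1 + 0\right) = \left(-3212\right) \left(-1\right) = 3212$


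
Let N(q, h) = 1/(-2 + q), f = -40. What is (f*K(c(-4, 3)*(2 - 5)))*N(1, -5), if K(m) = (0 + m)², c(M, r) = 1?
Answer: 360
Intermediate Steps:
K(m) = m²
(f*K(c(-4, 3)*(2 - 5)))*N(1, -5) = (-40*(2 - 5)²)/(-2 + 1) = -40*(1*(-3))²/(-1) = -40*(-3)²*(-1) = -40*9*(-1) = -360*(-1) = 360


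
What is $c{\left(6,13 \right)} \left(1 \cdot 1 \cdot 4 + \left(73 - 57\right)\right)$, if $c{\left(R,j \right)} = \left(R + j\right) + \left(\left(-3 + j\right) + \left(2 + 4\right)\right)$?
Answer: $700$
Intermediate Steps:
$c{\left(R,j \right)} = 3 + R + 2 j$ ($c{\left(R,j \right)} = \left(R + j\right) + \left(\left(-3 + j\right) + 6\right) = \left(R + j\right) + \left(3 + j\right) = 3 + R + 2 j$)
$c{\left(6,13 \right)} \left(1 \cdot 1 \cdot 4 + \left(73 - 57\right)\right) = \left(3 + 6 + 2 \cdot 13\right) \left(1 \cdot 1 \cdot 4 + \left(73 - 57\right)\right) = \left(3 + 6 + 26\right) \left(1 \cdot 4 + \left(73 - 57\right)\right) = 35 \left(4 + 16\right) = 35 \cdot 20 = 700$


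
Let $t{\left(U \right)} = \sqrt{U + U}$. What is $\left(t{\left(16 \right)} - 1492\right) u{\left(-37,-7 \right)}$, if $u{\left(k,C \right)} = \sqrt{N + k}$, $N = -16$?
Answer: $4 i \sqrt{53} \left(-373 + \sqrt{2}\right) \approx - 10821.0 i$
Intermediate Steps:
$t{\left(U \right)} = \sqrt{2} \sqrt{U}$ ($t{\left(U \right)} = \sqrt{2 U} = \sqrt{2} \sqrt{U}$)
$u{\left(k,C \right)} = \sqrt{-16 + k}$
$\left(t{\left(16 \right)} - 1492\right) u{\left(-37,-7 \right)} = \left(\sqrt{2} \sqrt{16} - 1492\right) \sqrt{-16 - 37} = \left(\sqrt{2} \cdot 4 - 1492\right) \sqrt{-53} = \left(4 \sqrt{2} - 1492\right) i \sqrt{53} = \left(-1492 + 4 \sqrt{2}\right) i \sqrt{53} = i \sqrt{53} \left(-1492 + 4 \sqrt{2}\right)$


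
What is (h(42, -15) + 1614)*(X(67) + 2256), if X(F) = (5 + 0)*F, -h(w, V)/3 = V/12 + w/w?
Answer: 16735269/4 ≈ 4.1838e+6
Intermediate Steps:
h(w, V) = -3 - V/4 (h(w, V) = -3*(V/12 + w/w) = -3*(V*(1/12) + 1) = -3*(V/12 + 1) = -3*(1 + V/12) = -3 - V/4)
X(F) = 5*F
(h(42, -15) + 1614)*(X(67) + 2256) = ((-3 - 1/4*(-15)) + 1614)*(5*67 + 2256) = ((-3 + 15/4) + 1614)*(335 + 2256) = (3/4 + 1614)*2591 = (6459/4)*2591 = 16735269/4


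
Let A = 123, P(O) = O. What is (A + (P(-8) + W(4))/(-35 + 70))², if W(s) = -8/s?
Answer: 737881/49 ≈ 15059.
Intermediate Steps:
(A + (P(-8) + W(4))/(-35 + 70))² = (123 + (-8 - 8/4)/(-35 + 70))² = (123 + (-8 - 8*¼)/35)² = (123 + (-8 - 2)*(1/35))² = (123 - 10*1/35)² = (123 - 2/7)² = (859/7)² = 737881/49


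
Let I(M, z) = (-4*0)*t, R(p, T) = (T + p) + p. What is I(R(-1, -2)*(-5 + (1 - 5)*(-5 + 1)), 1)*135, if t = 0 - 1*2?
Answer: 0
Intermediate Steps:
R(p, T) = T + 2*p
t = -2 (t = 0 - 2 = -2)
I(M, z) = 0 (I(M, z) = -4*0*(-2) = 0*(-2) = 0)
I(R(-1, -2)*(-5 + (1 - 5)*(-5 + 1)), 1)*135 = 0*135 = 0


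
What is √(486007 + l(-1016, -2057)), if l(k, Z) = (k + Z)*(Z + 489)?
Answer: √5304471 ≈ 2303.1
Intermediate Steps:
l(k, Z) = (489 + Z)*(Z + k) (l(k, Z) = (Z + k)*(489 + Z) = (489 + Z)*(Z + k))
√(486007 + l(-1016, -2057)) = √(486007 + ((-2057)² + 489*(-2057) + 489*(-1016) - 2057*(-1016))) = √(486007 + (4231249 - 1005873 - 496824 + 2089912)) = √(486007 + 4818464) = √5304471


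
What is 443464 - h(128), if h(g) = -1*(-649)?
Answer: 442815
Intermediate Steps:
h(g) = 649
443464 - h(128) = 443464 - 1*649 = 443464 - 649 = 442815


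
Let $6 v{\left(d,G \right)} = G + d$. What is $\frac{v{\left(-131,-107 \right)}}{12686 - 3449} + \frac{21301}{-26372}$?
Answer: $- \frac{593410279}{730794492} \approx -0.81201$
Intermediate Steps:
$v{\left(d,G \right)} = \frac{G}{6} + \frac{d}{6}$ ($v{\left(d,G \right)} = \frac{G + d}{6} = \frac{G}{6} + \frac{d}{6}$)
$\frac{v{\left(-131,-107 \right)}}{12686 - 3449} + \frac{21301}{-26372} = \frac{\frac{1}{6} \left(-107\right) + \frac{1}{6} \left(-131\right)}{12686 - 3449} + \frac{21301}{-26372} = \frac{- \frac{107}{6} - \frac{131}{6}}{12686 - 3449} + 21301 \left(- \frac{1}{26372}\right) = - \frac{119}{3 \cdot 9237} - \frac{21301}{26372} = \left(- \frac{119}{3}\right) \frac{1}{9237} - \frac{21301}{26372} = - \frac{119}{27711} - \frac{21301}{26372} = - \frac{593410279}{730794492}$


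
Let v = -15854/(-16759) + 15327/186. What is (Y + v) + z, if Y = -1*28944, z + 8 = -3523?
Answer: -33656803871/1039058 ≈ -32392.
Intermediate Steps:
z = -3531 (z = -8 - 3523 = -3531)
Y = -28944
v = 86604679/1039058 (v = -15854*(-1/16759) + 15327*(1/186) = 15854/16759 + 5109/62 = 86604679/1039058 ≈ 83.349)
(Y + v) + z = (-28944 + 86604679/1039058) - 3531 = -29987890073/1039058 - 3531 = -33656803871/1039058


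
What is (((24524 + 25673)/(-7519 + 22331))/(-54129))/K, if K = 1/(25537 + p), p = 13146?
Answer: -277395793/114536964 ≈ -2.4219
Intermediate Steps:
K = 1/38683 (K = 1/(25537 + 13146) = 1/38683 ≈ 2.5851e-5)
(((24524 + 25673)/(-7519 + 22331))/(-54129))/K = (((24524 + 25673)/(-7519 + 22331))/(-54129))/(1/38683) = ((50197/14812)*(-1/54129))*38683 = ((50197*(1/14812))*(-1/54129))*38683 = ((7171/2116)*(-1/54129))*38683 = -7171/114536964*38683 = -277395793/114536964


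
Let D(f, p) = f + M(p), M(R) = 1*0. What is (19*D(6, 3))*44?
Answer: 5016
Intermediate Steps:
M(R) = 0
D(f, p) = f (D(f, p) = f + 0 = f)
(19*D(6, 3))*44 = (19*6)*44 = 114*44 = 5016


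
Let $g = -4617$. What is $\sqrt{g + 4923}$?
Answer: $3 \sqrt{34} \approx 17.493$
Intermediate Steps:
$\sqrt{g + 4923} = \sqrt{-4617 + 4923} = \sqrt{306} = 3 \sqrt{34}$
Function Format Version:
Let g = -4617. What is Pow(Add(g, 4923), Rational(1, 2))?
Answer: Mul(3, Pow(34, Rational(1, 2))) ≈ 17.493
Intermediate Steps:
Pow(Add(g, 4923), Rational(1, 2)) = Pow(Add(-4617, 4923), Rational(1, 2)) = Pow(306, Rational(1, 2)) = Mul(3, Pow(34, Rational(1, 2)))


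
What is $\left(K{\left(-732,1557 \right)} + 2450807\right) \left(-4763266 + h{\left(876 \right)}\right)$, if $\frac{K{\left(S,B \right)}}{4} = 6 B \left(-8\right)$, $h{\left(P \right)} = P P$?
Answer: $-8598607843070$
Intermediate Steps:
$h{\left(P \right)} = P^{2}$
$K{\left(S,B \right)} = - 192 B$ ($K{\left(S,B \right)} = 4 \cdot 6 B \left(-8\right) = 4 \left(- 48 B\right) = - 192 B$)
$\left(K{\left(-732,1557 \right)} + 2450807\right) \left(-4763266 + h{\left(876 \right)}\right) = \left(\left(-192\right) 1557 + 2450807\right) \left(-4763266 + 876^{2}\right) = \left(-298944 + 2450807\right) \left(-4763266 + 767376\right) = 2151863 \left(-3995890\right) = -8598607843070$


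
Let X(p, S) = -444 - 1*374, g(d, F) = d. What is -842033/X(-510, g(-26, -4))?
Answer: 842033/818 ≈ 1029.4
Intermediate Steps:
X(p, S) = -818 (X(p, S) = -444 - 374 = -818)
-842033/X(-510, g(-26, -4)) = -842033/(-818) = -842033*(-1/818) = 842033/818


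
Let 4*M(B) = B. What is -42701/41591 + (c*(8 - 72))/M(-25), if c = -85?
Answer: -181217537/207955 ≈ -871.43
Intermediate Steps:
M(B) = B/4
-42701/41591 + (c*(8 - 72))/M(-25) = -42701/41591 + (-85*(8 - 72))/(((¼)*(-25))) = -42701*1/41591 + (-85*(-64))/(-25/4) = -42701/41591 + 5440*(-4/25) = -42701/41591 - 4352/5 = -181217537/207955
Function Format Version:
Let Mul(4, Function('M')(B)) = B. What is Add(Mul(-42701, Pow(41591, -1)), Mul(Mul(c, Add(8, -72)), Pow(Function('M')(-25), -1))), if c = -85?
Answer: Rational(-181217537, 207955) ≈ -871.43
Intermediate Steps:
Function('M')(B) = Mul(Rational(1, 4), B)
Add(Mul(-42701, Pow(41591, -1)), Mul(Mul(c, Add(8, -72)), Pow(Function('M')(-25), -1))) = Add(Mul(-42701, Pow(41591, -1)), Mul(Mul(-85, Add(8, -72)), Pow(Mul(Rational(1, 4), -25), -1))) = Add(Mul(-42701, Rational(1, 41591)), Mul(Mul(-85, -64), Pow(Rational(-25, 4), -1))) = Add(Rational(-42701, 41591), Mul(5440, Rational(-4, 25))) = Add(Rational(-42701, 41591), Rational(-4352, 5)) = Rational(-181217537, 207955)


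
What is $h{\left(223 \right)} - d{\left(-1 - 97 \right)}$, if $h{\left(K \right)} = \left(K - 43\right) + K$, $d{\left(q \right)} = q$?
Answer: $501$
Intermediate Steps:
$h{\left(K \right)} = -43 + 2 K$ ($h{\left(K \right)} = \left(-43 + K\right) + K = -43 + 2 K$)
$h{\left(223 \right)} - d{\left(-1 - 97 \right)} = \left(-43 + 2 \cdot 223\right) - \left(-1 - 97\right) = \left(-43 + 446\right) - -98 = 403 + 98 = 501$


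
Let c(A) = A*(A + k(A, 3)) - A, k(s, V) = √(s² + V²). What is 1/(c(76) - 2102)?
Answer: -1799/10234278 + 19*√5785/5117139 ≈ 0.00010663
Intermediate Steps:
k(s, V) = √(V² + s²)
c(A) = -A + A*(A + √(9 + A²)) (c(A) = A*(A + √(3² + A²)) - A = A*(A + √(9 + A²)) - A = -A + A*(A + √(9 + A²)))
1/(c(76) - 2102) = 1/(76*(-1 + 76 + √(9 + 76²)) - 2102) = 1/(76*(-1 + 76 + √(9 + 5776)) - 2102) = 1/(76*(-1 + 76 + √5785) - 2102) = 1/(76*(75 + √5785) - 2102) = 1/((5700 + 76*√5785) - 2102) = 1/(3598 + 76*√5785)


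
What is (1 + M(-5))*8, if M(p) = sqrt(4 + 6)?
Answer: 8 + 8*sqrt(10) ≈ 33.298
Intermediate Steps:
M(p) = sqrt(10)
(1 + M(-5))*8 = (1 + sqrt(10))*8 = 8 + 8*sqrt(10)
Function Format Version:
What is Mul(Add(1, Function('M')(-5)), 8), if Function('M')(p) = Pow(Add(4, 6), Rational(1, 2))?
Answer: Add(8, Mul(8, Pow(10, Rational(1, 2)))) ≈ 33.298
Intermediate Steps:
Function('M')(p) = Pow(10, Rational(1, 2))
Mul(Add(1, Function('M')(-5)), 8) = Mul(Add(1, Pow(10, Rational(1, 2))), 8) = Add(8, Mul(8, Pow(10, Rational(1, 2))))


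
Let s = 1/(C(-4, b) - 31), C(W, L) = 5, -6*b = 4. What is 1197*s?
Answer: -1197/26 ≈ -46.038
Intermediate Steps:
b = -⅔ (b = -⅙*4 = -⅔ ≈ -0.66667)
s = -1/26 (s = 1/(5 - 31) = 1/(-26) = -1/26 ≈ -0.038462)
1197*s = 1197*(-1/26) = -1197/26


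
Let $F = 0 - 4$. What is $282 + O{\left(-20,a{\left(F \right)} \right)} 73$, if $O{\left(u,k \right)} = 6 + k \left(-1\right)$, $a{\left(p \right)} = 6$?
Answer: $282$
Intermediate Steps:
$F = -4$ ($F = 0 - 4 = -4$)
$O{\left(u,k \right)} = 6 - k$
$282 + O{\left(-20,a{\left(F \right)} \right)} 73 = 282 + \left(6 - 6\right) 73 = 282 + 0 \cdot 73 = 282 + 0 = 282$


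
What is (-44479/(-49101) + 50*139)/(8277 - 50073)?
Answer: -341296429/2052225396 ≈ -0.16631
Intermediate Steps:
(-44479/(-49101) + 50*139)/(8277 - 50073) = (-44479*(-1/49101) + 6950)/(-41796) = (44479/49101 + 6950)*(-1/41796) = (341296429/49101)*(-1/41796) = -341296429/2052225396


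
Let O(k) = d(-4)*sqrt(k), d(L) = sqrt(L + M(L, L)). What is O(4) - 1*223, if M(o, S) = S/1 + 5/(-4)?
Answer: -223 + I*sqrt(37) ≈ -223.0 + 6.0828*I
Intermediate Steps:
M(o, S) = -5/4 + S (M(o, S) = S*1 + 5*(-1/4) = S - 5/4 = -5/4 + S)
d(L) = sqrt(-5/4 + 2*L) (d(L) = sqrt(L + (-5/4 + L)) = sqrt(-5/4 + 2*L))
O(k) = I*sqrt(37)*sqrt(k)/2 (O(k) = (sqrt(-5 + 8*(-4))/2)*sqrt(k) = (sqrt(-5 - 32)/2)*sqrt(k) = (sqrt(-37)/2)*sqrt(k) = ((I*sqrt(37))/2)*sqrt(k) = (I*sqrt(37)/2)*sqrt(k) = I*sqrt(37)*sqrt(k)/2)
O(4) - 1*223 = I*sqrt(37)*sqrt(4)/2 - 1*223 = (1/2)*I*sqrt(37)*2 - 223 = I*sqrt(37) - 223 = -223 + I*sqrt(37)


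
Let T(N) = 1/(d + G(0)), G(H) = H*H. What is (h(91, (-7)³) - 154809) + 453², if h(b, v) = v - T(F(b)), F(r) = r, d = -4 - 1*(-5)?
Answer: 50056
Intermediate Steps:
d = 1 (d = -4 + 5 = 1)
G(H) = H²
T(N) = 1 (T(N) = 1/(1 + 0²) = 1/(1 + 0) = 1/1 = 1)
h(b, v) = -1 + v (h(b, v) = v - 1*1 = v - 1 = -1 + v)
(h(91, (-7)³) - 154809) + 453² = ((-1 + (-7)³) - 154809) + 453² = ((-1 - 343) - 154809) + 205209 = (-344 - 154809) + 205209 = -155153 + 205209 = 50056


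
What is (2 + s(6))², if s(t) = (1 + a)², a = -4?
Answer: 121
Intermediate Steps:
s(t) = 9 (s(t) = (1 - 4)² = (-3)² = 9)
(2 + s(6))² = (2 + 9)² = 11² = 121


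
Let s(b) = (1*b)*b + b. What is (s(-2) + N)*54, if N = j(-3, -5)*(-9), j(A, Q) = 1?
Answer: -378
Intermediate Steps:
s(b) = b + b**2 (s(b) = b*b + b = b**2 + b = b + b**2)
N = -9 (N = 1*(-9) = -9)
(s(-2) + N)*54 = (-2*(1 - 2) - 9)*54 = (-2*(-1) - 9)*54 = (2 - 9)*54 = -7*54 = -378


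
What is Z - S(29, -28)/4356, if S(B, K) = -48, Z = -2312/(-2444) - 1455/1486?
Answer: -7293427/329584398 ≈ -0.022129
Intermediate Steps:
Z = -30097/907946 (Z = -2312*(-1/2444) - 1455*1/1486 = 578/611 - 1455/1486 = -30097/907946 ≈ -0.033148)
Z - S(29, -28)/4356 = -30097/907946 - (-48)/4356 = -30097/907946 - 1*(-4/363) = -30097/907946 + 4/363 = -7293427/329584398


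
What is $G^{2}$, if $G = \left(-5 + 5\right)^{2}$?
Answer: $0$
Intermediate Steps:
$G = 0$ ($G = 0^{2} = 0$)
$G^{2} = 0^{2} = 0$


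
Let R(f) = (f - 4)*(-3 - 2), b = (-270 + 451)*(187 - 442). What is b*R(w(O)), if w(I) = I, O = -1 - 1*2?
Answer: -1615425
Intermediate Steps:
O = -3 (O = -1 - 2 = -3)
b = -46155 (b = 181*(-255) = -46155)
R(f) = 20 - 5*f (R(f) = (-4 + f)*(-5) = 20 - 5*f)
b*R(w(O)) = -46155*(20 - 5*(-3)) = -46155*(20 + 15) = -46155*35 = -1615425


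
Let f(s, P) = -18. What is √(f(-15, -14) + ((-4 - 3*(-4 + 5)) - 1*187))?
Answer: 2*I*√53 ≈ 14.56*I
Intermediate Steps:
√(f(-15, -14) + ((-4 - 3*(-4 + 5)) - 1*187)) = √(-18 + ((-4 - 3*(-4 + 5)) - 1*187)) = √(-18 + ((-4 - 3*1) - 187)) = √(-18 + ((-4 - 3) - 187)) = √(-18 + (-7 - 187)) = √(-18 - 194) = √(-212) = 2*I*√53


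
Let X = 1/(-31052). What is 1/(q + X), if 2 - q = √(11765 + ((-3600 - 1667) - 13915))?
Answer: 1928422356/7155526246177 + 964226704*I*√7417/7155526246177 ≈ 0.0002695 + 0.011605*I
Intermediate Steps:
X = -1/31052 ≈ -3.2204e-5
q = 2 - I*√7417 (q = 2 - √(11765 + ((-3600 - 1667) - 13915)) = 2 - √(11765 + (-5267 - 13915)) = 2 - √(11765 - 19182) = 2 - √(-7417) = 2 - I*√7417 ≈ 2.0 - 86.122*I)
1/(q + X) = 1/((2 - I*√7417) - 1/31052) = 1/(62103/31052 - I*√7417)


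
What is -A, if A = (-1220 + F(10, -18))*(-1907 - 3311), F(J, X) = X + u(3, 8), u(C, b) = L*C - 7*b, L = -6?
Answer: -6846016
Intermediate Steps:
u(C, b) = -7*b - 6*C (u(C, b) = -6*C - 7*b = -7*b - 6*C)
F(J, X) = -74 + X (F(J, X) = X + (-7*8 - 6*3) = X + (-56 - 18) = X - 74 = -74 + X)
A = 6846016 (A = (-1220 + (-74 - 18))*(-1907 - 3311) = (-1220 - 92)*(-5218) = -1312*(-5218) = 6846016)
-A = -1*6846016 = -6846016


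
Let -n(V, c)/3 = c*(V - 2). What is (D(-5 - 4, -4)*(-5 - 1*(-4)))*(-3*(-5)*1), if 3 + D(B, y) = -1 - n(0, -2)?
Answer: -120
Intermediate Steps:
n(V, c) = -3*c*(-2 + V) (n(V, c) = -3*c*(V - 2) = -3*c*(-2 + V))
D(B, y) = 8 (D(B, y) = -3 + (-1 - 3*(-2)*(2 - 1*0)) = -3 + (-1 - 3*(-2)*(2 + 0)) = -3 + (-1 - 3*(-2)*2) = -3 + (-1 - 1*(-12)) = -3 + (-1 + 12) = -3 + 11 = 8)
(D(-5 - 4, -4)*(-5 - 1*(-4)))*(-3*(-5)*1) = (8*(-5 - 1*(-4)))*(-3*(-5)*1) = (8*(-5 + 4))*(15*1) = (8*(-1))*15 = -8*15 = -120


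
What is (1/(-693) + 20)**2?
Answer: 192071881/480249 ≈ 399.94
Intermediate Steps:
(1/(-693) + 20)**2 = (-1/693 + 20)**2 = (13859/693)**2 = 192071881/480249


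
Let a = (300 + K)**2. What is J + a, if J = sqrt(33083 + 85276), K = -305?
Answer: 25 + 3*sqrt(13151) ≈ 369.03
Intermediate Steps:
a = 25 (a = (300 - 305)**2 = (-5)**2 = 25)
J = 3*sqrt(13151) (J = sqrt(118359) = 3*sqrt(13151) ≈ 344.03)
J + a = 3*sqrt(13151) + 25 = 25 + 3*sqrt(13151)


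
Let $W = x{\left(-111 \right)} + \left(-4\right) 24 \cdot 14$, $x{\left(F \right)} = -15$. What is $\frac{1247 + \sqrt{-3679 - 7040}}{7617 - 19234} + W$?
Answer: $- \frac{15788750}{11617} - \frac{3 i \sqrt{1191}}{11617} \approx -1359.1 - 0.0089122 i$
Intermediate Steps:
$W = -1359$ ($W = -15 + \left(-4\right) 24 \cdot 14 = -15 - 1344 = -1359$)
$\frac{1247 + \sqrt{-3679 - 7040}}{7617 - 19234} + W = \frac{1247 + \sqrt{-3679 - 7040}}{7617 - 19234} - 1359 = \frac{1247 + \sqrt{-10719}}{-11617} - 1359 = \left(1247 + 3 i \sqrt{1191}\right) \left(- \frac{1}{11617}\right) - 1359 = \left(- \frac{1247}{11617} - \frac{3 i \sqrt{1191}}{11617}\right) - 1359 = - \frac{15788750}{11617} - \frac{3 i \sqrt{1191}}{11617}$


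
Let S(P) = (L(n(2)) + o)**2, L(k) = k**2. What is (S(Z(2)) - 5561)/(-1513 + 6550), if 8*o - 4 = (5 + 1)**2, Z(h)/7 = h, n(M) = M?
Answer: -5480/5037 ≈ -1.0879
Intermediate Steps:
Z(h) = 7*h
o = 5 (o = 1/2 + (5 + 1)**2/8 = 1/2 + (1/8)*6**2 = 1/2 + (1/8)*36 = 1/2 + 9/2 = 5)
S(P) = 81 (S(P) = (2**2 + 5)**2 = (4 + 5)**2 = 9**2 = 81)
(S(Z(2)) - 5561)/(-1513 + 6550) = (81 - 5561)/(-1513 + 6550) = -5480/5037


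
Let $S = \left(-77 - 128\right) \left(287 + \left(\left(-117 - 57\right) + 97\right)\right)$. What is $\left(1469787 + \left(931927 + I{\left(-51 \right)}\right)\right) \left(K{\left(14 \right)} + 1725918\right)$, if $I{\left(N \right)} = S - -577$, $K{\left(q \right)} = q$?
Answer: $4071889537612$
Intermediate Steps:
$S = -43050$ ($S = - 205 \left(287 + \left(-174 + 97\right)\right) = - 205 \left(287 - 77\right) = \left(-205\right) 210 = -43050$)
$I{\left(N \right)} = -42473$ ($I{\left(N \right)} = -43050 - -577 = -43050 + 577 = -42473$)
$\left(1469787 + \left(931927 + I{\left(-51 \right)}\right)\right) \left(K{\left(14 \right)} + 1725918\right) = \left(1469787 + \left(931927 - 42473\right)\right) \left(14 + 1725918\right) = \left(1469787 + 889454\right) 1725932 = 2359241 \cdot 1725932 = 4071889537612$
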